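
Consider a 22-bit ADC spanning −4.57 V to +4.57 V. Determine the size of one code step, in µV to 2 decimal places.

Full-scale span = 9.14 V.
LSB = 9.14 / 2^22 = 9.14 / 4194304 = 2.17915e-06 V = 2.18 µV.

2.18 µV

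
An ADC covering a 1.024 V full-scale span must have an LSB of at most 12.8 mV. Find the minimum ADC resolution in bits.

7 bits

Number of steps required ≥ 1.024 V / 12.8 mV = 80.00.
Need 2^N ≥ 80.00; 2^6 = 64, 2^7 = 128.
Minimum N = 7.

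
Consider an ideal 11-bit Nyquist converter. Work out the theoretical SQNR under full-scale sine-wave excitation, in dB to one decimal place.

SNR ≈ 6.02·N + 1.76 dB = 6.02·11 + 1.76 = 67.98 dB.

68.0 dB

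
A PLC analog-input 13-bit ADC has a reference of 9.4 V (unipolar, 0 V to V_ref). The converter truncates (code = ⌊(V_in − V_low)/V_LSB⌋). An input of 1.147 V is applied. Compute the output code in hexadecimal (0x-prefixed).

code 0x3E7 (decimal 999)

LSB = 9.4 V / 8192 = 1.147 mV.
(1.147 − 0) / 0.00114746 = 999.598 LSBs.
⌊·⌋(999.598) = 999.
In hexadecimal (0x-prefixed): 0x3E7.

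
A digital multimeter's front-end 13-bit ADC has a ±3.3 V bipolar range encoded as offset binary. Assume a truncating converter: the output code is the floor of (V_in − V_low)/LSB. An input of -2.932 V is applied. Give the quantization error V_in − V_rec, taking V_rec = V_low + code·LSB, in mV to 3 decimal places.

One LSB is 6.6 V / 8192 = 0.806 mV.
Scaled input = 456.7661 LSBs, so code = 456.
Code 456 maps back to (−3.3) + 456×0.000805664 V = -2.9326172 V.
Error = -2.932 − (−2.9326172) = 0.000617188 V = 0.617 mV.

0.617 mV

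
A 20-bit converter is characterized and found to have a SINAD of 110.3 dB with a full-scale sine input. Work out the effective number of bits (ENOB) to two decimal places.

18.03 bits

ENOB = (SINAD − 1.76) / 6.02 = (110.3 − 1.76)/6.02 = 18.030.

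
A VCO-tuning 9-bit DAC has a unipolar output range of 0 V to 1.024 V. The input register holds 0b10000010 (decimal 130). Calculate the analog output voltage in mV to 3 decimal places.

LSB = 1.024 V / 2^9 = 2.000 mV.
Code 0b10000010 = 130 decimal.
V_out = 0 + 130 × 0.002 V = 0.26 V.
= 260.000 mV.

260.000 mV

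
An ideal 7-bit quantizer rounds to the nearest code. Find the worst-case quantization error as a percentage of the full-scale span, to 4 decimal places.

0.3906 %

Rounding → worst-case error = ½ LSB = V_FS/2^8, so 100/256 = 0.390625 % of full scale.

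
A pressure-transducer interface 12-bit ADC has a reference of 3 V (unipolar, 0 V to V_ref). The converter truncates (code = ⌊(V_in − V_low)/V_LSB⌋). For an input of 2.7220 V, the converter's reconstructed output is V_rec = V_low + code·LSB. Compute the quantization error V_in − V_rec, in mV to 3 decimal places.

0.320 mV

Step size: 3 V ÷ 2^12 = 0.732 mV.
(V_in − V_low)/LSB = (2.7220 − 0)/0.000732422 = 3716.4373 → code 3716 (floor).
Reconstructed: 2.7216797 V.
Error = 2.7220 − 2.7216797 = 0.000320313 V = 0.320 mV.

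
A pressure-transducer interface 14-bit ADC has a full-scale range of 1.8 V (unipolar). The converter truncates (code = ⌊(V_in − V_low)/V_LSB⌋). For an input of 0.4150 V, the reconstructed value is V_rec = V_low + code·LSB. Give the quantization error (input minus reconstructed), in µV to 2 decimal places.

46.39 µV

LSB = 1.8/2^14 = 109.86 µV.
(0.4150 − 0)/0.000109863 = 3777.4222; ⌊·⌋ gives code 3777.
Code 3777 maps back to 0 + 3777×0.000109863 V = 0.41495361 V.
V_in − V_rec = 4.63867e-05 V = 46.39 µV.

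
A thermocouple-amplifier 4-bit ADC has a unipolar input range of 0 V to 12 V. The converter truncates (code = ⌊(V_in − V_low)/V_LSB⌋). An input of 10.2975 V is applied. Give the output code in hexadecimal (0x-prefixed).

code 0xD (decimal 13)

With 16 levels over 12 V, one step is 0.7500 V.
Input sits at 13.730 steps above V_low.
So the output code is 13.
In hexadecimal (0x-prefixed): 0xD.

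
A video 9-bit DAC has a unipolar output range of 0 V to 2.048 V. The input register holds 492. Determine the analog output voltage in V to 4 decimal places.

LSB = 2.048 V / 2^9 = 4.000 mV.
V_out = 0 + 492 × 0.004 V = 1.968 V.

1.9680 V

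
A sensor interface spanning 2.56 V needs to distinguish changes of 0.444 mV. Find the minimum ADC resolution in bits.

13 bits

Number of steps required ≥ 2.56 V / 0.444 mV = 5765.77.
Need 2^N ≥ 5765.77; 2^12 = 4096, 2^13 = 8192.
Minimum N = 13.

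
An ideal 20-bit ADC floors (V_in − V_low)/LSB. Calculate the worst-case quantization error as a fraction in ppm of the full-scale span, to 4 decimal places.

0.9537 ppm

Truncating → worst-case error = 1 LSB = V_FS/2^20, so 1e+06/1048576 = 0.953674 ppm of full scale.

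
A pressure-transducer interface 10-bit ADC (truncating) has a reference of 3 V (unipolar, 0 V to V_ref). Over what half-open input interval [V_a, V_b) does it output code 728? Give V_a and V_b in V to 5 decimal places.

[2.13281 V, 2.13574 V)

LSB = 3/2^10 = 2.930 mV.
V_a = V_low + 728·LSB = 2.13281 V; V_b = V_low + 729·LSB = 2.13574 V.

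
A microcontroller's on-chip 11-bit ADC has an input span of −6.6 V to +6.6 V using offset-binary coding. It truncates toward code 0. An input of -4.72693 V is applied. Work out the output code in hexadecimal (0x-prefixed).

code 0x122 (decimal 290)

Full-scale span = 13.2 V; LSB = 13.2/2^11 = 6.445 mV.
Input sits at 290.610 steps above V_low.
So the output code is 290.
In hexadecimal (0x-prefixed): 0x122.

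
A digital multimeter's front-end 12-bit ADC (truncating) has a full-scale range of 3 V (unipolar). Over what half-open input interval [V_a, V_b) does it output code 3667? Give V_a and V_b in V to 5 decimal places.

[2.68579 V, 2.68652 V)

LSB = 3/2^12 = 0.732 mV.
V_a = V_low + 3667·LSB = 2.68579 V; V_b = V_low + 3668·LSB = 2.68652 V.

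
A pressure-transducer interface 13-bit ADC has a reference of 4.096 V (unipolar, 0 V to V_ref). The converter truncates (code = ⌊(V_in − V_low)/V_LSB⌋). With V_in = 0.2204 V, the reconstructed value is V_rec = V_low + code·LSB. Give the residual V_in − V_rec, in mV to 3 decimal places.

One LSB is 4.096 V / 8192 = 0.500 mV.
Scaled input = 440.8000 LSBs, so code = 440.
V_rec = 0 + 440·0.0005 = 0.22 V.
Error = 0.2204 − 0.22 = 0.0004 V = 0.400 mV.

0.400 mV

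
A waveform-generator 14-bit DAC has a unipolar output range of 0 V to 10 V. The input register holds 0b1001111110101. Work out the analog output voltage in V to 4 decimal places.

3.1183 V

LSB = 10 V / 2^14 = 0.610 mV.
Code 0b1001111110101 = 5109 decimal.
V_out = 0 + 5109 × 0.000610352 V = 3.11829 V.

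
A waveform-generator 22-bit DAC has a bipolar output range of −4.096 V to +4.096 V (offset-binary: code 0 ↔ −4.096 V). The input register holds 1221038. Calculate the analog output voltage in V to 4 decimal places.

LSB = 8.192 V / 2^22 = 1.95 µV.
V_out = (−4.096) + 1221038 × 1.95313e-06 V = -1.71116 V.

-1.7112 V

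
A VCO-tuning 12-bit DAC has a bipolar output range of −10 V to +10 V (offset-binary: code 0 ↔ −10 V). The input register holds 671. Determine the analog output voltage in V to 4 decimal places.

LSB = 20 V / 2^12 = 4.883 mV.
V_out = (−10) + 671 × 0.00488281 V = -6.72363 V.

-6.7236 V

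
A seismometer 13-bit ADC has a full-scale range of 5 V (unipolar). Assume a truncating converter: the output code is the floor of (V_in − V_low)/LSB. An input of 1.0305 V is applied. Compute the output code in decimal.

LSB = 5 V / 8192 = 0.610 mV.
(V_in − V_low)/LSB = (1.0305 − 0) / 0.000610352 = 1688.371.
Floor → code 1688.

code 1688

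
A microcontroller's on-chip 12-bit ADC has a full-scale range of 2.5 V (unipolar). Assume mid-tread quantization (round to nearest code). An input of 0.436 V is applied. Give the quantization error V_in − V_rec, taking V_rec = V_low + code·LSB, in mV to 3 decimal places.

0.209 mV

LSB = 2.5/2^12 = 0.610 mV.
(V_in − V_low)/LSB = (0.436 − 0)/0.000610352 = 714.3424 → code 714 (round).
Reconstructed: 0.43579102 V.
Error = 0.436 − 0.43579102 = 0.000208984 V = 0.209 mV.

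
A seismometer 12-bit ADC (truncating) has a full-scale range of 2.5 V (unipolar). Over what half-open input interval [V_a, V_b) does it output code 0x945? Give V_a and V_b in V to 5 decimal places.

[1.44836 V, 1.44897 V)

LSB = 2.5/2^12 = 0.610 mV.
Code 0x945 = 2373 decimal.
V_a = V_low + 2373·LSB = 1.44836 V; V_b = V_low + 2374·LSB = 1.44897 V.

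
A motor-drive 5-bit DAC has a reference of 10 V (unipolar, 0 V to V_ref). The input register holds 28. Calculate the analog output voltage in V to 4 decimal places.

LSB = 10 V / 2^5 = 312.500 mV.
V_out = 0 + 28 × 0.3125 V = 8.75 V.

8.7500 V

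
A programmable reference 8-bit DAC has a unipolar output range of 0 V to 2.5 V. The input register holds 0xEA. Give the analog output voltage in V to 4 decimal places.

2.2852 V

LSB = 2.5 V / 2^8 = 9.766 mV.
Code 0xEA = 234 decimal.
V_out = 0 + 234 × 0.00976562 V = 2.28516 V.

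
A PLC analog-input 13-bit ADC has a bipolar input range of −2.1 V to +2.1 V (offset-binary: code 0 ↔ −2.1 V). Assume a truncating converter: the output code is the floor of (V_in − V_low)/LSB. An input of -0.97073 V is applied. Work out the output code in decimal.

LSB = 4.2 V / 8192 = 0.513 mV.
(V_in − V_low)/LSB = (-0.97073 − (−2.1)) / 0.000512695 = 2202.614.
So the output code is 2202.

code 2202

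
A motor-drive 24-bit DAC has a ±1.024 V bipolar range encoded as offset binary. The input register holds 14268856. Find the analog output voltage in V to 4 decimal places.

0.7178 V

LSB = 2.048 V / 2^24 = 0.12 µV.
V_out = (−1.024) + 14268856 × 1.2207e-07 V = 0.717804 V.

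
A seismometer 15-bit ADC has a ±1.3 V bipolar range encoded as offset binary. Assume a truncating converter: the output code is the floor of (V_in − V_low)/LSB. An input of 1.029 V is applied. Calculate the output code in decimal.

With 32768 levels over 2.6 V, one step is 79.35 µV.
Input sits at 29352.566 steps above V_low.
Floor → code 29352.

code 29352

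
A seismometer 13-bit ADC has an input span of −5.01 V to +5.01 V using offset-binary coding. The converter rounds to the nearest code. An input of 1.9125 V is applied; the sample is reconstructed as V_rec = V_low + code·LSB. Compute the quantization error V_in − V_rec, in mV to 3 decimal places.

-0.498 mV

One LSB is 10.02 V / 8192 = 1.223 mV.
Scaled input = 5659.5928 LSBs, so code = 5660.
Code 5660 maps back to (−5.01) + 5660×0.00122314 V = 1.912998 V.
Difference: -0.000498047 V → -0.498 mV.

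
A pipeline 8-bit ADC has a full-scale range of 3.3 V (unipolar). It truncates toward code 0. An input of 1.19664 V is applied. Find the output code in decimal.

code 92

Full-scale span = 3.3 V; LSB = 3.3/2^8 = 12.891 mV.
(V_in − V_low)/LSB = (1.19664 − 0) / 0.0128906 = 92.830.
⌊·⌋(92.830) = 92.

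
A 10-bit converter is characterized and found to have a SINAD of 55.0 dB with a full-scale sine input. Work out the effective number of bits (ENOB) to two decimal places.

ENOB = (SINAD − 1.76) / 6.02 = (55.0 − 1.76)/6.02 = 8.844.

8.84 bits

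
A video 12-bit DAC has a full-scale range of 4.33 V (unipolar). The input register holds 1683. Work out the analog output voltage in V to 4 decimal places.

1.7791 V

LSB = 4.33 V / 2^12 = 1.057 mV.
V_out = 0 + 1683 × 0.00105713 V = 1.77915 V.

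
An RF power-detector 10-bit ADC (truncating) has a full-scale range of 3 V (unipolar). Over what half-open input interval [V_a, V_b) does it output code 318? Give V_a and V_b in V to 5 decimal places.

LSB = 3/2^10 = 2.930 mV.
V_a = V_low + 318·LSB = 0.931641 V; V_b = V_low + 319·LSB = 0.93457 V.

[0.93164 V, 0.93457 V)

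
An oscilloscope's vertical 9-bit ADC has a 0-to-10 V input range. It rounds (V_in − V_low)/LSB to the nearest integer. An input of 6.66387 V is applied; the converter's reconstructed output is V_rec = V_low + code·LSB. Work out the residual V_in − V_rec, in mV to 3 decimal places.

LSB = 10/2^9 = 19.531 mV.
Scaled input = 341.1901 LSBs, so code = 341.
Reconstructed: 6.6601562 V.
V_in − V_rec = 0.00371375 V = 3.714 mV.

3.714 mV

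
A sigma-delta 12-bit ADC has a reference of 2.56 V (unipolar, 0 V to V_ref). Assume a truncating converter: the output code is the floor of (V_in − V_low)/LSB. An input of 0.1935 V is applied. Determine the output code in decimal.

With 4096 levels over 2.56 V, one step is 0.625 mV.
(0.1935 − 0) / 0.000625 = 309.600 LSBs.
So the output code is 309.

code 309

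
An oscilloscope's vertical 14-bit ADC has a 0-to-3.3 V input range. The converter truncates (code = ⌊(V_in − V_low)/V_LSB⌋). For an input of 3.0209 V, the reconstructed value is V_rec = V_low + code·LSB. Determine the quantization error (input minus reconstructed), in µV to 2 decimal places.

62.60 µV

One LSB is 3.3 V / 16384 = 201.42 µV.
(3.0209 − 0)/0.000201416 = 14998.3108; ⌊·⌋ gives code 14998.
Code 14998 maps back to 0 + 14998×0.000201416 V = 3.0208374 V.
Difference: 6.25977e-05 V → 62.60 µV.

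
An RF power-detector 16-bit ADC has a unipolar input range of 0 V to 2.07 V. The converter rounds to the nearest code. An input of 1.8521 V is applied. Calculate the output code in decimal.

code 58637

With 65536 levels over 2.07 V, one step is 31.59 µV.
Input sits at 58637.307 steps above V_low.
So the output code is 58637.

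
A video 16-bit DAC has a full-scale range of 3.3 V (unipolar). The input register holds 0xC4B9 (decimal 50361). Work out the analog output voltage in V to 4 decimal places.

LSB = 3.3 V / 2^16 = 50.35 µV.
Code 0xC4B9 = 50361 decimal.
V_out = 0 + 50361 × 5.0354e-05 V = 2.53588 V.

2.5359 V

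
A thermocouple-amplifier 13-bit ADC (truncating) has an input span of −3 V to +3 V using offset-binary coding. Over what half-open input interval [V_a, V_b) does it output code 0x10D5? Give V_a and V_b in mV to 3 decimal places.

LSB = 6/2^13 = 0.732 mV.
Code 0x10D5 = 4309 decimal.
V_a = V_low + 4309·LSB = 0.156006 V; V_b = V_low + 4310·LSB = 0.156738 V.

[156.006 mV, 156.738 mV)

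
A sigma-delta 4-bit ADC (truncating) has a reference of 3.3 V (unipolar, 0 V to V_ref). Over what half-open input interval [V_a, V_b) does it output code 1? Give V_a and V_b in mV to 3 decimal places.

LSB = 3.3/2^4 = 206.250 mV.
V_a = V_low + 1·LSB = 0.20625 V; V_b = V_low + 2·LSB = 0.4125 V.

[206.250 mV, 412.500 mV)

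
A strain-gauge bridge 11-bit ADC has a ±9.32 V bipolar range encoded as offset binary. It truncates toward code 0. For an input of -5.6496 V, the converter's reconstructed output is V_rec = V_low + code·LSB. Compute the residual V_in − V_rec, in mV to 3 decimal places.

Step size: 18.64 V ÷ 2^11 = 9.102 mV.
Scaled input = 403.2714 LSBs, so code = 403.
Reconstructed: -5.6520703 V.
Difference: 0.00247031 V → 2.470 mV.

2.470 mV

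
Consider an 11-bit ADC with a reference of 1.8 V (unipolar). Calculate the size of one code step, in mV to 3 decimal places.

0.879 mV

Full-scale span = 1.8 V.
LSB = 1.8 / 2^11 = 1.8 / 2048 = 0.000878906 V = 0.879 mV.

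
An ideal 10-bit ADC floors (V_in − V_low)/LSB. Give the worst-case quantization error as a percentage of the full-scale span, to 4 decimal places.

0.0977 %

Truncating → worst-case error = 1 LSB = V_FS/2^10, so 100/1024 = 0.0976562 % of full scale.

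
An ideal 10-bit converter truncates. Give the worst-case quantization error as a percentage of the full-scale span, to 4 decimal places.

Truncating → worst-case error = 1 LSB = V_FS/2^10, so 100/1024 = 0.0976562 % of full scale.

0.0977 %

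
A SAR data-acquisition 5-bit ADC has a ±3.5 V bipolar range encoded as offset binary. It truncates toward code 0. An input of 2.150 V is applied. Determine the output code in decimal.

LSB = 7 V / 32 = 218.750 mV.
(2.150 − (−3.5)) / 0.21875 = 25.829 LSBs.
Floor → code 25.

code 25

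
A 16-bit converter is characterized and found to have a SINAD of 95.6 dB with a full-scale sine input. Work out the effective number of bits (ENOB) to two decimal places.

15.59 bits

ENOB = (SINAD − 1.76) / 6.02 = (95.6 − 1.76)/6.02 = 15.588.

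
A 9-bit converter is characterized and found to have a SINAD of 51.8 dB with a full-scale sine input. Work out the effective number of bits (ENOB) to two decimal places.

ENOB = (SINAD − 1.76) / 6.02 = (51.8 − 1.76)/6.02 = 8.312.

8.31 bits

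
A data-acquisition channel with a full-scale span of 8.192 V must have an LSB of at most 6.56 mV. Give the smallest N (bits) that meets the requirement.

11 bits

Number of steps required ≥ 8.192 V / 6.56 mV = 1248.78.
Need 2^N ≥ 1248.78; 2^10 = 1024, 2^11 = 2048.
Minimum N = 11.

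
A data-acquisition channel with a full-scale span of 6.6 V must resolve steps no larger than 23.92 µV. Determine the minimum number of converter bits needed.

19 bits

Number of steps required ≥ 6.6 V / 23.92 µV = 275919.73.
Need 2^N ≥ 275919.73; 2^18 = 262144, 2^19 = 524288.
Minimum N = 19.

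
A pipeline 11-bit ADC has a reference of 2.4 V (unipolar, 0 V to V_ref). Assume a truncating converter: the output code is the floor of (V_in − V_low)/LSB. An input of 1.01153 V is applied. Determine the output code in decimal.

LSB = 2.4 V / 2048 = 1.172 mV.
Input sits at 863.172 steps above V_low.
Floor → code 863.

code 863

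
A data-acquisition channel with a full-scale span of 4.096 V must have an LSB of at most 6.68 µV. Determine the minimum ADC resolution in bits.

Number of steps required ≥ 4.096 V / 6.68 µV = 613173.65.
Need 2^N ≥ 613173.65; 2^19 = 524288, 2^20 = 1048576.
Minimum N = 20.

20 bits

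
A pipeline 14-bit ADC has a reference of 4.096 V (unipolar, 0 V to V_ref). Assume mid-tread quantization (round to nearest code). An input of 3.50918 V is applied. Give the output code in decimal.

code 14037

Full-scale span = 4.096 V; LSB = 4.096/2^14 = 250.00 µV.
(V_in − V_low)/LSB = (3.50918 − 0) / 0.00025 = 14036.720.
So the output code is 14037.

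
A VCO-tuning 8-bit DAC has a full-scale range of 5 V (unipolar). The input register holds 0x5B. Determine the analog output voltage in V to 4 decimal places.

1.7773 V

LSB = 5 V / 2^8 = 19.531 mV.
Code 0x5B = 91 decimal.
V_out = 0 + 91 × 0.0195312 V = 1.77734 V.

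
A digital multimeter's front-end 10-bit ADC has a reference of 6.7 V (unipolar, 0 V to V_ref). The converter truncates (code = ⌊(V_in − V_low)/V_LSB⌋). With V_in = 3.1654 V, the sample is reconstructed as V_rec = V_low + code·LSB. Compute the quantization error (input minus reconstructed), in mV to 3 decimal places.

5.146 mV

One LSB is 6.7 V / 1024 = 6.543 mV.
(3.1654 − 0)/0.00654297 = 483.7865; ⌊·⌋ gives code 483.
Reconstructed: 3.1602539 V.
V_in − V_rec = 0.00514609 V = 5.146 mV.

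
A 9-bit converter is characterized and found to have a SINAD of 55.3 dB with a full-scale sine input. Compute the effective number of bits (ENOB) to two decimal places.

8.89 bits

ENOB = (SINAD − 1.76) / 6.02 = (55.3 − 1.76)/6.02 = 8.894.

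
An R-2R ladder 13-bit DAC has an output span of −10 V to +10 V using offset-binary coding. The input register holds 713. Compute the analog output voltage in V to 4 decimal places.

LSB = 20 V / 2^13 = 2.441 mV.
V_out = (−10) + 713 × 0.00244141 V = -8.25928 V.

-8.2593 V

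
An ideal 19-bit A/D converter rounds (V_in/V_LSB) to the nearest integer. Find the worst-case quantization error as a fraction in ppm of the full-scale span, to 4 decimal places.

0.9537 ppm

Rounding → worst-case error = ½ LSB = V_FS/2^20, so 1e+06/1048576 = 0.953674 ppm of full scale.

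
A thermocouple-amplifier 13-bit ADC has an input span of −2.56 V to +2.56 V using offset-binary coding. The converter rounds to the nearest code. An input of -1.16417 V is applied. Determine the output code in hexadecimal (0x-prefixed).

code 0x8B9 (decimal 2233)

LSB = 5.12 V / 8192 = 0.625 mV.
(V_in − V_low)/LSB = (-1.16417 − (−2.56)) / 0.000625 = 2233.328.
So the output code is 2233.
In hexadecimal (0x-prefixed): 0x8B9.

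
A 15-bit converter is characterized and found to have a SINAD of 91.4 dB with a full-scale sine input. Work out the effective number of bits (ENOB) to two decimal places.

14.89 bits

ENOB = (SINAD − 1.76) / 6.02 = (91.4 − 1.76)/6.02 = 14.890.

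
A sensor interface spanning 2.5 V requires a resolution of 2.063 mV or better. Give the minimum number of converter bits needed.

11 bits

Number of steps required ≥ 2.5 V / 2.063 mV = 1211.83.
Need 2^N ≥ 1211.83; 2^10 = 1024, 2^11 = 2048.
Minimum N = 11.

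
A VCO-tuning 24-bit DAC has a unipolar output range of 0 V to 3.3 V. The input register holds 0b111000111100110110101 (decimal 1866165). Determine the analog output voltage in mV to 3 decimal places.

367.066 mV

LSB = 3.3 V / 2^24 = 0.20 µV.
Code 0b111000111100110110101 = 1866165 decimal.
V_out = 0 + 1866165 × 1.96695e-07 V = 0.367066 V.
= 367.066 mV.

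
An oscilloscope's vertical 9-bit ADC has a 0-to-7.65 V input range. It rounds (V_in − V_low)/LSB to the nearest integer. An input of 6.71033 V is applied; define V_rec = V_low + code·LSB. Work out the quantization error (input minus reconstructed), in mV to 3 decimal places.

1.639 mV

LSB = 7.65/2^9 = 14.941 mV.
(V_in − V_low)/LSB = (6.71033 − 0)/0.0149414 = 449.1097 → code 449 (round).
V_rec = 0 + 449·0.0149414 = 6.7086914 V.
Difference: 0.00163859 V → 1.639 mV.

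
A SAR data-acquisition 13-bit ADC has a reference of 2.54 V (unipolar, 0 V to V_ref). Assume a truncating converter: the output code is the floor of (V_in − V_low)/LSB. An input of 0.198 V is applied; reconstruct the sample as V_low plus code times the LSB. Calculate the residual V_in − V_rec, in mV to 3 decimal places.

0.183 mV

Step size: 2.54 V ÷ 2^13 = 310.06 µV.
(V_in − V_low)/LSB = (0.198 − 0)/0.000310059 = 638.5890 → code 638 (floor).
Reconstructed: 0.19781738 V.
Error = 0.198 − 0.19781738 = 0.000182617 V = 0.183 mV.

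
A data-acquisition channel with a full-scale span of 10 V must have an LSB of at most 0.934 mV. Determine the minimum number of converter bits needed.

14 bits

Number of steps required ≥ 10 V / 0.934 mV = 10706.64.
Need 2^N ≥ 10706.64; 2^13 = 8192, 2^14 = 16384.
Minimum N = 14.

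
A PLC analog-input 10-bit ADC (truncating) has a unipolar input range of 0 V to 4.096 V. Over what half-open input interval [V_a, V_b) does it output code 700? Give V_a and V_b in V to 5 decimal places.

[2.80000 V, 2.80400 V)

LSB = 4.096/2^10 = 4.000 mV.
V_a = V_low + 700·LSB = 2.8 V; V_b = V_low + 701·LSB = 2.804 V.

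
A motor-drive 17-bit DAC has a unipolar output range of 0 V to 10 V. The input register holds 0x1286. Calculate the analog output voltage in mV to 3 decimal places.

LSB = 10 V / 2^17 = 76.29 µV.
Code 0x1286 = 4742 decimal.
V_out = 0 + 4742 × 7.62939e-05 V = 0.361786 V.
= 361.786 mV.

361.786 mV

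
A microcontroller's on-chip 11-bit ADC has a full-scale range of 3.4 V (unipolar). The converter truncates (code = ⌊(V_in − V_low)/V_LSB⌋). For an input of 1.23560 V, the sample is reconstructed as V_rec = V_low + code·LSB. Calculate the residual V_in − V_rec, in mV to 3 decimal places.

LSB = 3.4/2^11 = 1.660 mV.
(1.23560 − 0)/0.00166016 = 744.2673; ⌊·⌋ gives code 744.
V_rec = 0 + 744·0.00166016 = 1.2351562 V.
V_in − V_rec = 0.00044375 V = 0.444 mV.

0.444 mV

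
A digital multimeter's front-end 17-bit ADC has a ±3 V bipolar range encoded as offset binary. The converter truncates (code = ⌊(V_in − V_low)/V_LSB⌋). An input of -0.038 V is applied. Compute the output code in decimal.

Full-scale span = 6 V; LSB = 6/2^17 = 45.78 µV.
(V_in − V_low)/LSB = (-0.038 − (−3)) / 4.57764e-05 = 64705.877.
So the output code is 64705.

code 64705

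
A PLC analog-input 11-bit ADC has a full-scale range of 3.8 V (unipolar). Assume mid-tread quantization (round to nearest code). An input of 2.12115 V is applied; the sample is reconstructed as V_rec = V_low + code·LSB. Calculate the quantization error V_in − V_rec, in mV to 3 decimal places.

Step size: 3.8 V ÷ 2^11 = 1.855 mV.
(2.12115 − 0)/0.00185547 = 1143.1882; round gives code 1143.
Reconstructed: 2.1208008 V.
Difference: 0.000349219 V → 0.349 mV.

0.349 mV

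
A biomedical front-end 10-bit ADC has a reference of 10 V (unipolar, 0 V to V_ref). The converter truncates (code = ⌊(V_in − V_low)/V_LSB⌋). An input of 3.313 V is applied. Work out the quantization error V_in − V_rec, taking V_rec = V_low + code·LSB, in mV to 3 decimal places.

One LSB is 10 V / 1024 = 9.766 mV.
(V_in − V_low)/LSB = (3.313 − 0)/0.00976562 = 339.2512 → code 339 (floor).
V_rec = 0 + 339·0.00976562 = 3.3105469 V.
Error = 3.313 − 3.3105469 = 0.00245313 V = 2.453 mV.

2.453 mV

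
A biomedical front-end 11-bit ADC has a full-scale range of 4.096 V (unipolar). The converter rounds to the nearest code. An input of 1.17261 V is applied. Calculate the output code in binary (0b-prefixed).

With 2048 levels over 4.096 V, one step is 2.000 mV.
(1.17261 − 0) / 0.002 = 586.305 LSBs.
round(586.305) = 586.
In binary (0b-prefixed): 0b1001001010.

code 0b1001001010 (decimal 586)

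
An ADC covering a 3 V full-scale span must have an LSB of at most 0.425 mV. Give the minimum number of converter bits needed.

Number of steps required ≥ 3 V / 0.425 mV = 7058.82.
Need 2^N ≥ 7058.82; 2^12 = 4096, 2^13 = 8192.
Minimum N = 13.

13 bits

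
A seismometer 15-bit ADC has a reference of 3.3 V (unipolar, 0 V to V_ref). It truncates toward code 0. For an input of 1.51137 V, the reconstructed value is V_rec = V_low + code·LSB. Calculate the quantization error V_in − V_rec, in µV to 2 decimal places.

One LSB is 3.3 V / 32768 = 100.71 µV.
(V_in − V_low)/LSB = (1.51137 − 0)/0.000100708 = 15007.4461 → code 15007 (floor).
Code 15007 maps back to 0 + 15007×0.000100708 V = 1.5113251 V.
V_in − V_rec = 4.49268e-05 V = 44.93 µV.

44.93 µV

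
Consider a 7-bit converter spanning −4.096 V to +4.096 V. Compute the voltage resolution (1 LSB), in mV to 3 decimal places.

64.000 mV

Full-scale span = 8.192 V.
LSB = 8.192 / 2^7 = 8.192 / 128 = 0.064 V = 64.000 mV.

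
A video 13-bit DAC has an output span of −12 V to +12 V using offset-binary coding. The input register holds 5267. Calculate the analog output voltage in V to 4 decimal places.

3.4307 V

LSB = 24 V / 2^13 = 2.930 mV.
V_out = (−12) + 5267 × 0.00292969 V = 3.43066 V.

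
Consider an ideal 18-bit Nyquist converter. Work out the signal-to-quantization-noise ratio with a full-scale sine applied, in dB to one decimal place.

110.1 dB

SNR ≈ 6.02·N + 1.76 dB = 6.02·18 + 1.76 = 110.12 dB.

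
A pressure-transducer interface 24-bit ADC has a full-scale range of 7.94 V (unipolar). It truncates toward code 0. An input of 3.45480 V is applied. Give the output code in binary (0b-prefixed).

code 0b11011110110001110010110 (decimal 7299990)

LSB = 7.94 V / 16777216 = 0.47 µV.
Input sits at 7299990.660 steps above V_low.
⌊·⌋(7299990.660) = 7299990.
In binary (0b-prefixed): 0b11011110110001110010110.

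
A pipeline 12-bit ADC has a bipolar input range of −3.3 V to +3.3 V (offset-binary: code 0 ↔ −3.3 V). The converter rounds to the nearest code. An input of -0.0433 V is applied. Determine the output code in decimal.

code 2021

With 4096 levels over 6.6 V, one step is 1.611 mV.
Input sits at 2021.128 steps above V_low.
round(2021.128) = 2021.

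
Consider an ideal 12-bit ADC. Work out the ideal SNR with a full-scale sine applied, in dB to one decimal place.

74.0 dB

SNR ≈ 6.02·N + 1.76 dB = 6.02·12 + 1.76 = 74.00 dB.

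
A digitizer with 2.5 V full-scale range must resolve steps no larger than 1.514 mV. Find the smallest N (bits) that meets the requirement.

11 bits

Number of steps required ≥ 2.5 V / 1.514 mV = 1651.25.
Need 2^N ≥ 1651.25; 2^10 = 1024, 2^11 = 2048.
Minimum N = 11.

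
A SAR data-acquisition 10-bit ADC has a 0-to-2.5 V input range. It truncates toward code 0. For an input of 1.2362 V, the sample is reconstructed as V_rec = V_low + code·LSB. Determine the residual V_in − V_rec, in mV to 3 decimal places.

Step size: 2.5 V ÷ 2^10 = 2.441 mV.
(V_in − V_low)/LSB = (1.2362 − 0)/0.00244141 = 506.3475 → code 506 (floor).
V_rec = 0 + 506·0.00244141 = 1.2353516 V.
Error = 1.2362 − 1.2353516 = 0.000848438 V = 0.848 mV.

0.848 mV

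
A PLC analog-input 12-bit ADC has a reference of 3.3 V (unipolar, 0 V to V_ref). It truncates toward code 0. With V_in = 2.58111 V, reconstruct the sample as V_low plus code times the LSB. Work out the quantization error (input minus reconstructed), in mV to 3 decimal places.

Step size: 3.3 V ÷ 2^12 = 0.806 mV.
(V_in − V_low)/LSB = (2.58111 − 0)/0.000805664 = 3203.7050 → code 3203 (floor).
Reconstructed: 2.580542 V.
V_in − V_rec = 0.000568008 V = 0.568 mV.

0.568 mV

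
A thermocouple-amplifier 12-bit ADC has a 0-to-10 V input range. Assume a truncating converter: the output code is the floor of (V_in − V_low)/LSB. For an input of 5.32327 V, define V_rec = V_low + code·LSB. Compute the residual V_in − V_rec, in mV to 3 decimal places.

1.004 mV

Step size: 10 V ÷ 2^12 = 2.441 mV.
(5.32327 − 0)/0.00244141 = 2180.4114; ⌊·⌋ gives code 2180.
Code 2180 maps back to 0 + 2180×0.00244141 V = 5.3222656 V.
Difference: 0.00100438 V → 1.004 mV.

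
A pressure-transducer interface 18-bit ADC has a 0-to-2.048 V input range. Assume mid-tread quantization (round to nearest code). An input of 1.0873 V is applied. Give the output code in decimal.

LSB = 2.048 V / 262144 = 7.81 µV.
(V_in − V_low)/LSB = (1.0873 − 0) / 7.8125e-06 = 139174.400.
round(139174.400) = 139174.

code 139174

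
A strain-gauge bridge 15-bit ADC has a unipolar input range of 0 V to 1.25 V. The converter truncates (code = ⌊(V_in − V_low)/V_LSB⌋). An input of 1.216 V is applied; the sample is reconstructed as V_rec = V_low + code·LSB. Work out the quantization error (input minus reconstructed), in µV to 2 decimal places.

27.10 µV

One LSB is 1.25 V / 32768 = 38.15 µV.
Scaled input = 31876.7104 LSBs, so code = 31876.
Code 31876 maps back to 0 + 31876×3.8147e-05 V = 1.2159729 V.
V_in − V_rec = 2.70996e-05 V = 27.10 µV.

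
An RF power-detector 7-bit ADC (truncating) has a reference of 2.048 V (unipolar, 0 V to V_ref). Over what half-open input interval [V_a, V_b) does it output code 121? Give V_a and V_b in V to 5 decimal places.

LSB = 2.048/2^7 = 16.000 mV.
V_a = V_low + 121·LSB = 1.936 V; V_b = V_low + 122·LSB = 1.952 V.

[1.93600 V, 1.95200 V)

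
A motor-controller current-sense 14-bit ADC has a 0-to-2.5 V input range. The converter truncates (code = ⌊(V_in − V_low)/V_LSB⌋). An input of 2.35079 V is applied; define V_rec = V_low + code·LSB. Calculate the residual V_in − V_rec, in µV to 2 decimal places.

20.96 µV

Step size: 2.5 V ÷ 2^14 = 152.59 µV.
Scaled input = 15406.1373 LSBs, so code = 15406.
V_rec = 0 + 15406·0.000152588 = 2.350769 V.
Error = 2.35079 − 2.350769 = 2.0957e-05 V = 20.96 µV.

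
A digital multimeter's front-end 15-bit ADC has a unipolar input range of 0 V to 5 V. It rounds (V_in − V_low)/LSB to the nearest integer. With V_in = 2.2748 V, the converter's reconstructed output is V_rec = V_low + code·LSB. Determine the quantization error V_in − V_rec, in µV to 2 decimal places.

Step size: 5 V ÷ 2^15 = 152.59 µV.
(2.2748 − 0)/0.000152588 = 14908.1293; round gives code 14908.
Reconstructed: 2.2747803 V.
V_in − V_rec = 1.97266e-05 V = 19.73 µV.

19.73 µV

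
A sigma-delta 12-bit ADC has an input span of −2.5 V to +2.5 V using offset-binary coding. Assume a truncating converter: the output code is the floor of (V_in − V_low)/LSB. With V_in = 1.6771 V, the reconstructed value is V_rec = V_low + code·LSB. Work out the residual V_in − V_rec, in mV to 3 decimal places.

Step size: 5 V ÷ 2^12 = 1.221 mV.
(V_in − V_low)/LSB = (1.6771 − (−2.5))/0.0012207 = 3421.8803 → code 3421 (floor).
Reconstructed: 1.6760254 V.
Error = 1.6771 − 1.6760254 = 0.00107461 V = 1.075 mV.

1.075 mV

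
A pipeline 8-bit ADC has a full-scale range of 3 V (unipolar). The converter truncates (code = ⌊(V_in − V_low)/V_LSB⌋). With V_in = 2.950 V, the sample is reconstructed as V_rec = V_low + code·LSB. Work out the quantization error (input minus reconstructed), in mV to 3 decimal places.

8.594 mV

One LSB is 3 V / 256 = 11.719 mV.
Scaled input = 251.7333 LSBs, so code = 251.
Reconstructed: 2.9414062 V.
Error = 2.950 − 2.9414062 = 0.00859375 V = 8.594 mV.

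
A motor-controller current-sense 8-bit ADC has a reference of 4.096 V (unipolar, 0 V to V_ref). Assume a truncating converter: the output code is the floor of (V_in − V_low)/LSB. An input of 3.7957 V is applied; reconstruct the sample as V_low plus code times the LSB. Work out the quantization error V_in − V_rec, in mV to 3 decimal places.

Step size: 4.096 V ÷ 2^8 = 16.000 mV.
(V_in − V_low)/LSB = (3.7957 − 0)/0.016 = 237.2312 → code 237 (floor).
V_rec = 0 + 237·0.016 = 3.792 V.
Error = 3.7957 − 3.792 = 0.0037 V = 3.700 mV.

3.700 mV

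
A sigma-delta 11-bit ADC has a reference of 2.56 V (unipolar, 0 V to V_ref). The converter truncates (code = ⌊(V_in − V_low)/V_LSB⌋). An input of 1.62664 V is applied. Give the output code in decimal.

code 1301

LSB = 2.56 V / 2048 = 1.250 mV.
Input sits at 1301.312 steps above V_low.
⌊·⌋(1301.312) = 1301.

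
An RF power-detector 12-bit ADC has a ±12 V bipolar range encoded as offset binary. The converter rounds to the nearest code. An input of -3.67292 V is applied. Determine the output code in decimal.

code 1421

LSB = 24 V / 4096 = 5.859 mV.
Input sits at 1421.155 steps above V_low.
Round → code 1421.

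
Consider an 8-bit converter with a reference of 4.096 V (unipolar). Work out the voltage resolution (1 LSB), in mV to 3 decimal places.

16.000 mV

Full-scale span = 4.096 V.
LSB = 4.096 / 2^8 = 4.096 / 256 = 0.016 V = 16.000 mV.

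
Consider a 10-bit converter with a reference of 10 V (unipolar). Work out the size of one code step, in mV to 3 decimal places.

9.766 mV

Full-scale span = 10 V.
LSB = 10 / 2^10 = 10 / 1024 = 0.00976562 V = 9.766 mV.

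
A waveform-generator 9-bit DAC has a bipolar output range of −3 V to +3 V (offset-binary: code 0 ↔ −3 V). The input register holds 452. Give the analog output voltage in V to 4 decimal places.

2.2969 V

LSB = 6 V / 2^9 = 11.719 mV.
V_out = (−3) + 452 × 0.0117188 V = 2.29688 V.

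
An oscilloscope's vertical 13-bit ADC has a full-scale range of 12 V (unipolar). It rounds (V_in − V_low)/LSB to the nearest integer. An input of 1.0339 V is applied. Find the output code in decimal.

With 8192 levels over 12 V, one step is 1.465 mV.
(1.0339 − 0) / 0.00146484 = 705.809 LSBs.
So the output code is 706.

code 706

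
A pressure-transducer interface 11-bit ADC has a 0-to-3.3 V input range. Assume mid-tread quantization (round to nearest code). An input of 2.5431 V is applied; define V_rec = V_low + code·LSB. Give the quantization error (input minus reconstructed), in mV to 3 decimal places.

0.424 mV

Step size: 3.3 V ÷ 2^11 = 1.611 mV.
(2.5431 − 0)/0.00161133 = 1578.2633; round gives code 1578.
Reconstructed: 2.5426758 V.
V_in − V_rec = 0.000424219 V = 0.424 mV.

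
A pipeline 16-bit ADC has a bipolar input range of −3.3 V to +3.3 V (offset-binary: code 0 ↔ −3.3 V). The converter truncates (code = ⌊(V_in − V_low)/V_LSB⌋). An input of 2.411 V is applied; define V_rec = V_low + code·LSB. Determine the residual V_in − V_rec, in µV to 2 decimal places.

50.29 µV

One LSB is 6.6 V / 65536 = 100.71 µV.
(2.411 − (−3.3))/0.000100708 = 56708.4994; ⌊·⌋ gives code 56708.
Code 56708 maps back to (−3.3) + 56708×0.000100708 V = 2.4109497 V.
V_in − V_rec = 5.0293e-05 V = 50.29 µV.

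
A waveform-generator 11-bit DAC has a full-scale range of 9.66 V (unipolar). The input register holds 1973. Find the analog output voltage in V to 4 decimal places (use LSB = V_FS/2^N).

LSB = 9.66 V / 2^11 = 4.717 mV.
V_out = 0 + 1973 × 0.0047168 V = 9.30624 V.

9.3062 V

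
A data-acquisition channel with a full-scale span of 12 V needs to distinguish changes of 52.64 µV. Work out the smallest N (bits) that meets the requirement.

Number of steps required ≥ 12 V / 52.64 µV = 227963.53.
Need 2^N ≥ 227963.53; 2^17 = 131072, 2^18 = 262144.
Minimum N = 18.

18 bits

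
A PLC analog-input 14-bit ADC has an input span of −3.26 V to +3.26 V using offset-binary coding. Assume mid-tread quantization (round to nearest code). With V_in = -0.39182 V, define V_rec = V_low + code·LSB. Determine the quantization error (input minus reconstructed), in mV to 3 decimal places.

0.160 mV

Step size: 6.52 V ÷ 2^14 = 397.95 µV.
(V_in − V_low)/LSB = (-0.39182 − (−3.26))/0.000397949 = 7207.4020 → code 7207 (round).
Code 7207 maps back to (−3.26) + 7207×0.000397949 V = -0.39197998 V.
V_in − V_rec = 0.00015998 V = 0.160 mV.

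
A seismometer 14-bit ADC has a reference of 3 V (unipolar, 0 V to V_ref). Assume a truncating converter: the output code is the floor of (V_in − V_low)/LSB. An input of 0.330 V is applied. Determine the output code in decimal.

code 1802

Full-scale span = 3 V; LSB = 3/2^14 = 183.11 µV.
(V_in − V_low)/LSB = (0.330 − 0) / 0.000183105 = 1802.240.
⌊·⌋(1802.240) = 1802.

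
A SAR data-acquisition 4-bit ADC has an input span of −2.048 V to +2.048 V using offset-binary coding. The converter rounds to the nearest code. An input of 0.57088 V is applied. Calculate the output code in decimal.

Full-scale span = 4.096 V; LSB = 4.096/2^4 = 256.000 mV.
(V_in − V_low)/LSB = (0.57088 − (−2.048)) / 0.256 = 10.230.
round(10.230) = 10.

code 10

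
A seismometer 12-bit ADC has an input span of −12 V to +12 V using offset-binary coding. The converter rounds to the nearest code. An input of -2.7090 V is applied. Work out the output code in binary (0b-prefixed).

code 0b11000110010 (decimal 1586)

With 4096 levels over 24 V, one step is 5.859 mV.
(V_in − V_low)/LSB = (-2.7090 − (−12)) / 0.00585938 = 1585.664.
Round → code 1586.
In binary (0b-prefixed): 0b11000110010.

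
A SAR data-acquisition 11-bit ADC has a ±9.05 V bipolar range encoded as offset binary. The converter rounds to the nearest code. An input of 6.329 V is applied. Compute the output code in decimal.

code 1740

LSB = 18.1 V / 2048 = 8.838 mV.
(V_in − V_low)/LSB = (6.329 − (−9.05)) / 0.00883789 = 1740.121.
So the output code is 1740.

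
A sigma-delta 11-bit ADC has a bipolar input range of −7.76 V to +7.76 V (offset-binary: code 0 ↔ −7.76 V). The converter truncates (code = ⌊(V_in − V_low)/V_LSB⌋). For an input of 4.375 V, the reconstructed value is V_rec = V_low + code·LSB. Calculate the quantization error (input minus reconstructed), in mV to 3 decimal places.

LSB = 15.52/2^11 = 7.578 mV.
(V_in − V_low)/LSB = (4.375 − (−7.76))/0.00757812 = 1601.3196 → code 1601 (floor).
Reconstructed: 4.3725781 V.
Error = 4.375 − 4.3725781 = 0.00242187 V = 2.422 mV.

2.422 mV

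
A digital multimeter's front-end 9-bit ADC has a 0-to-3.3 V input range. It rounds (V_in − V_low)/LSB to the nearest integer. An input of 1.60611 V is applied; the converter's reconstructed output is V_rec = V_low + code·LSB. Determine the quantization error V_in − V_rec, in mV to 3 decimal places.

Step size: 3.3 V ÷ 2^9 = 6.445 mV.
(1.60611 − 0)/0.00644531 = 249.1904; round gives code 249.
Reconstructed: 1.6048828 V.
Difference: 0.00122719 V → 1.227 mV.

1.227 mV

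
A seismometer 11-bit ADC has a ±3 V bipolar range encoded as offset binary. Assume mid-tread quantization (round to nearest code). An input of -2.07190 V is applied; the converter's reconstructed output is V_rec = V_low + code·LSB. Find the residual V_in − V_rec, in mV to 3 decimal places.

-0.611 mV

LSB = 6/2^11 = 2.930 mV.
(-2.07190 − (−3))/0.00292969 = 316.7915; round gives code 317.
Reconstructed: -2.0712891 V.
Difference: -0.000610938 V → -0.611 mV.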